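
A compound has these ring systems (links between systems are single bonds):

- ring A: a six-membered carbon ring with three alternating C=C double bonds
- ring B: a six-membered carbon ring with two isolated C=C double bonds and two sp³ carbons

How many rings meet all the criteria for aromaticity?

1

Ring A has a continuous p-orbital overlap around the ring; 3 ring double bonds give 6 π electrons. 6 = 4(1)+2, so ring A is aromatic (benzene).
Ring B has two sp³ carbons, so it is not fully conjugated — not aromatic (1,4-cyclohexadiene).
Aromatic: A. Total: 1.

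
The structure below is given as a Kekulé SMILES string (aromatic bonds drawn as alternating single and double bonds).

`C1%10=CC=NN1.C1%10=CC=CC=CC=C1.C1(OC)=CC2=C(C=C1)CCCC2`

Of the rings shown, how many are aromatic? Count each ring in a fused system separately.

2

The SMILES encodes a five-membered ring with two adjacent nitrogens (one bearing H, one in a double bond) and two double bonds; an eight-membered carbon ring with four alternating C=C double bonds; a six-membered carbon ring with three alternating C=C double bonds, fused to a saturated six-membered carbon ring.
The 5-membered ring with two adjacent nitrogens (one N–H, one =N–) is fully conjugated (every ring atom contributes a p orbital); 2 ring double bonds (4 π electrons) plus a heteroatom lone pair (2) give 6 π electrons. 6 = 4(1)+2, so it is aromatic (pyrazole).
The 8-membered ring has only sp² ring atoms; a planar conformation would have a fully conjugated π system of 8 electrons. But 8 = 4(2), which is 4n not 4n+2, so it is not aromatic (cyclooctatetraene) — cyclooctatetraene distorts into a non-planar tub to avoid antiaromaticity.
The 6-membered ring is fully conjugated (every ring atom contributes a p orbital); 3 ring double bonds give 6 π electrons. 6 = 4(1)+2, so it is aromatic (benzene ring).
The second 6-membered ring has four sp³ carbons, so it is not fully conjugated — not aromatic (cyclohexane ring).
2 of the 4 rings are aromatic. Total: 2.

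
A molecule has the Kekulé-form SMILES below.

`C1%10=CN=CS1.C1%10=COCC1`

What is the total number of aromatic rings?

1

The SMILES encodes a five-membered ring with a sulfur at position 1 and a nitrogen at position 3 (in a C=N bond), with two double bonds; a five-membered ring of four carbons and one oxygen, with one C=C double bond and two sp³ carbons.
The 5-membered ring with one sulfur and one =N– is planar and fully conjugated; 2 ring double bonds (4 π electrons) plus a heteroatom lone pair (2) give 6 π electrons. That satisfies 4n+2 with n=1, so it is aromatic (thiazole).
The 5-membered ring with one oxygen has two sp³ carbons, so it is not fully conjugated — not aromatic (2,3-dihydrofuran).
1 of the 2 rings is aromatic. Total: 1.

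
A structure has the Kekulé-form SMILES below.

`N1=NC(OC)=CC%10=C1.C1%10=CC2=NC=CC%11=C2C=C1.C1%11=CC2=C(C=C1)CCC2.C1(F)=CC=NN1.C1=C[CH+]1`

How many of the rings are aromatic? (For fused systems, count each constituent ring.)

The SMILES encodes a six-membered ring with two adjacent nitrogens and three alternating double bonds; two fused six-membered rings, each with three alternating double bonds; one ring is all carbon and the other has one ring nitrogen; a six-membered carbon ring with three alternating C=C double bonds, fused to a saturated five-membered carbon ring; a five-membered ring with two adjacent nitrogens (one bearing H, one in a double bond) and two double bonds; a three-membered all-carbon ring bearing a positive charge on one carbon, with one C=C double bond.
The 6-membered ring with two nitrogens (1,2) is fully conjugated (every ring atom contributes a p orbital); 3 ring double bonds give 6 π electrons. That satisfies 4n+2 with n=1, so it is aromatic (pyridazine).
The fused 6/6-membered bicyclic (with one nitrogen) is a single π system with 10 sp² atoms and 10 π electrons from ring double bonds. 10 = 4(2)+2, so the system is aromatic and both rings count as aromatic (quinoline).
The 6-membered ring is fully conjugated (every ring atom contributes a p orbital); 3 ring double bonds give 6 π electrons. That satisfies 4n+2 with n=1, so it is aromatic (benzene ring).
The 5-membered ring has three sp³ carbons, so it is not fully conjugated — not aromatic (cyclopentane ring).
The 5-membered ring with two adjacent nitrogens (one N–H, one =N–) is planar and fully conjugated; 2 ring double bonds (4 π electrons) plus a heteroatom lone pair (2) give 6 π electrons. Since 6 = 4n+2 (n=1), it is aromatic (pyrazole).
The 3-membered ring is planar and fully conjugated; 1 ring double bond (2 π electrons) plus the carbocation's empty p orbital (0, but keeps the ring conjugated) give 2 π electrons. 2 = 4(0)+2, so it is aromatic (cyclopropenyl cation).
6 of the 7 rings are aromatic. Total: 6.

6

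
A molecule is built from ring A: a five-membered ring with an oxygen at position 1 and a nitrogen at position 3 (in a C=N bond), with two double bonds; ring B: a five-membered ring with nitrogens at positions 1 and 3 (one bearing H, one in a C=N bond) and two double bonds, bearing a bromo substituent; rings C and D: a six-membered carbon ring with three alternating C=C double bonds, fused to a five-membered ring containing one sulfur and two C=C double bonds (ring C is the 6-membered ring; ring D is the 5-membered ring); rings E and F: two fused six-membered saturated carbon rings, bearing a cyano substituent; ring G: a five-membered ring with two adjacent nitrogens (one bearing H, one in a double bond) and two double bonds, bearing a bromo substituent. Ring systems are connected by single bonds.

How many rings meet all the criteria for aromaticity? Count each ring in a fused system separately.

5

Ring A is planar and fully conjugated; 2 ring double bonds (4 π electrons) plus a heteroatom lone pair (2) give 6 π electrons. Since 6 = 4n+2 (n=1), ring A is aromatic (oxazole).
Ring B is planar and fully conjugated; 2 ring double bonds (4 π electrons) plus a heteroatom lone pair (2) give 6 π electrons. That satisfies 4n+2 with n=1, so ring B is aromatic (imidazole).
Rings C and D form a fused bicyclic system (with one sulfur) with 9 sp² atoms and 10 π electrons from ring double bonds plus a heteroatom lone pair. 10 = 4(2)+2, so the system is aromatic and both rings count as aromatic (benzothiophene).
Ring E has only sp³ atoms, so it is not fully conjugated — not aromatic (cyclohexane ring).
Ring F has only sp³ atoms, so it is not fully conjugated — not aromatic (cyclohexane ring).
Ring G is fully conjugated (every ring atom contributes a p orbital); 2 ring double bonds (4 π electrons) plus a heteroatom lone pair (2) give 6 π electrons. That satisfies 4n+2 with n=1, so ring G is aromatic (pyrazole).
Aromatic: A, B, C, D, G. Total: 5.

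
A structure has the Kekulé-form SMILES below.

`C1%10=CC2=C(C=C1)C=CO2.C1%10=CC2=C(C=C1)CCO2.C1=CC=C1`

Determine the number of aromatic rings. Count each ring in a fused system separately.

The SMILES encodes a six-membered carbon ring with three alternating C=C double bonds, fused to a five-membered ring containing one oxygen and two C=C double bonds; a six-membered carbon ring with three alternating C=C double bonds, fused to a five-membered ring containing one oxygen and two sp³ carbons; a four-membered carbon ring with two alternating C=C double bonds.
The fused 6/5-membered bicyclic (with one oxygen) is a single π system with 9 sp² atoms and 10 π electrons from ring double bonds plus a heteroatom lone pair. 10 = 4(2)+2, so the system is aromatic and both rings count as aromatic (benzofuran).
The 6-membered ring is fully conjugated (every ring atom contributes a p orbital); 3 ring double bonds give 6 π electrons. 6 = 4(1)+2, so it is aromatic (benzene ring).
The 5-membered ring with one oxygen has two sp³ carbons, so it is not fully conjugated — not aromatic (oxolane ring).
The 4-membered ring has only sp² ring atoms; a planar conformation would have a fully conjugated π system of 4 electrons. But 4 = 4(1), which is 4n not 4n+2, so it is not aromatic (cyclobutadiene) — cyclobutadiene is antiaromatic and distorts to a rectangle.
3 of the 5 rings are aromatic. Total: 3.

3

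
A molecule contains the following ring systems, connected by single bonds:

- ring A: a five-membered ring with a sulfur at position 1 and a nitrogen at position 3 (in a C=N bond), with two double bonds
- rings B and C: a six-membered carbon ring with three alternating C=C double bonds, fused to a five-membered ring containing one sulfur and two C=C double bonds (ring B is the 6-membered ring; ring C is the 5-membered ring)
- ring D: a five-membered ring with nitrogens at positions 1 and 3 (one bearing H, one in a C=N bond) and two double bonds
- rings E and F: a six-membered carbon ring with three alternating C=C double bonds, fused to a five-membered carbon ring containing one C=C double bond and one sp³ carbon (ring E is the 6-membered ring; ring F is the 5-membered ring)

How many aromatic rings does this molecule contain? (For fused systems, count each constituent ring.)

Ring A is fully conjugated (every ring atom contributes a p orbital); 2 ring double bonds (4 π electrons) plus a heteroatom lone pair (2) give 6 π electrons. Since 6 = 4n+2 (n=1), ring A is aromatic (thiazole).
Rings B and C form a fused bicyclic system (with one sulfur) with 9 sp² atoms and 10 π electrons from ring double bonds plus a heteroatom lone pair. 10 = 4(2)+2, so the system is aromatic and both rings count as aromatic (benzothiophene).
Ring D has a continuous p-orbital overlap around the ring; 2 ring double bonds (4 π electrons) plus a heteroatom lone pair (2) give 6 π electrons. Since 6 = 4n+2 (n=1), ring D is aromatic (imidazole).
Ring E is planar and fully conjugated; 3 ring double bonds give 6 π electrons. 6 = 4(1)+2, so ring E is aromatic (benzene ring).
Ring F has one sp³ carbon, so it is not fully conjugated — not aromatic (cyclopentene ring).
Aromatic: A, B, C, D, E. Total: 5.

5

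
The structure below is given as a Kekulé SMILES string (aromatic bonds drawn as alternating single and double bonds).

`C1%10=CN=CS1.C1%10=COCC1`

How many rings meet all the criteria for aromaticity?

1

The SMILES encodes a five-membered ring with a sulfur at position 1 and a nitrogen at position 3 (in a C=N bond), with two double bonds; a five-membered ring of four carbons and one oxygen, with one C=C double bond and two sp³ carbons.
The 5-membered ring with one sulfur and one =N– has a continuous p-orbital overlap around the ring; 2 ring double bonds (4 π electrons) plus a heteroatom lone pair (2) give 6 π electrons. 6 = 4(1)+2, so it is aromatic (thiazole).
The 5-membered ring with one oxygen has two sp³ carbons, so it is not fully conjugated — not aromatic (2,3-dihydrofuran).
1 of the 2 rings is aromatic. Total: 1.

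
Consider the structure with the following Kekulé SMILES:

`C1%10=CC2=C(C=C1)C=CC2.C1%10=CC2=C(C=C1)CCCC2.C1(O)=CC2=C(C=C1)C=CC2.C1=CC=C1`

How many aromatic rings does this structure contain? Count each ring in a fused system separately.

3

The SMILES encodes a six-membered carbon ring with three alternating C=C double bonds, fused to a five-membered carbon ring containing one C=C double bond and one sp³ carbon; a six-membered carbon ring with three alternating C=C double bonds, fused to a saturated six-membered carbon ring; a six-membered carbon ring with three alternating C=C double bonds, fused to a five-membered carbon ring containing one C=C double bond and one sp³ carbon; a four-membered carbon ring with two alternating C=C double bonds.
The 6-membered ring is planar and fully conjugated; 3 ring double bonds give 6 π electrons. That satisfies 4n+2 with n=1, so it is aromatic (benzene ring).
The 5-membered ring has one sp³ carbon, so it is not fully conjugated — not aromatic (cyclopentene ring).
The second 6-membered ring has a continuous p-orbital overlap around the ring; 3 ring double bonds give 6 π electrons. That satisfies 4n+2 with n=1, so it is aromatic (benzene ring).
The third 6-membered ring has four sp³ carbons, so it is not fully conjugated — not aromatic (cyclohexane ring).
The fourth 6-membered ring has a continuous p-orbital overlap around the ring; 3 ring double bonds give 6 π electrons. That satisfies 4n+2 with n=1, so it is aromatic (benzene ring).
The second 5-membered ring has one sp³ carbon, so it is not fully conjugated — not aromatic (cyclopentene ring).
The 4-membered ring has only sp² ring atoms; a planar conformation would have a fully conjugated π system of 4 electrons. But 4 = 4(1), which is 4n not 4n+2, so it is not aromatic (cyclobutadiene) — cyclobutadiene is antiaromatic and distorts to a rectangle.
3 of the 7 rings are aromatic. Total: 3.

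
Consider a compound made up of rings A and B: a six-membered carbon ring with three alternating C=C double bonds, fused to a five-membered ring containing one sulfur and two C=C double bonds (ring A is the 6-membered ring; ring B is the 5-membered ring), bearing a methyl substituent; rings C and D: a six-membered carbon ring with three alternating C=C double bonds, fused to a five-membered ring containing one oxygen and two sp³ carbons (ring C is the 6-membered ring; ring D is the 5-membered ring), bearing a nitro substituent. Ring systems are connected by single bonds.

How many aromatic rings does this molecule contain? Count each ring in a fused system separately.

Rings A and B form a fused bicyclic system (with one sulfur) with 9 sp² atoms and 10 π electrons from ring double bonds plus a heteroatom lone pair. 10 = 4(2)+2, so the system is aromatic and both rings count as aromatic (benzothiophene).
Ring C has a continuous p-orbital overlap around the ring; 3 ring double bonds give 6 π electrons. Since 6 = 4n+2 (n=1), ring C is aromatic (benzene ring).
Ring D has two sp³ carbons, so it is not fully conjugated — not aromatic (oxolane ring).
Aromatic: A, B, C. Total: 3.

3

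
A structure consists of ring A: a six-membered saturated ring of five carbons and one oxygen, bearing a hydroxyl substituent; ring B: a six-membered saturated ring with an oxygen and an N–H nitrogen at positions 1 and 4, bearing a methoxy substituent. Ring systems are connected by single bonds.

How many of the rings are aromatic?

Ring A has only sp³ atoms, so it is not fully conjugated — not aromatic (tetrahydropyran).
Ring B has only sp³ atoms, so it is not fully conjugated — not aromatic (morpholine).
No ring is aromatic. Total: 0.

0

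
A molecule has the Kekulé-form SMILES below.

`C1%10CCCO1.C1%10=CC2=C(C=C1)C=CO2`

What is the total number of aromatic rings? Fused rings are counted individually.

2

The SMILES encodes a five-membered saturated ring of four carbons and one oxygen; a six-membered carbon ring with three alternating C=C double bonds, fused to a five-membered ring containing one oxygen and two C=C double bonds.
The 5-membered ring with one oxygen has only sp³ atoms, so it is not fully conjugated — not aromatic (tetrahydrofuran).
The fused 6/5-membered bicyclic (with one oxygen) is a single π system with 9 sp² atoms and 10 π electrons from ring double bonds plus a heteroatom lone pair. 10 = 4(2)+2, so the system is aromatic and both rings count as aromatic (benzofuran).
2 of the 3 rings are aromatic. Total: 2.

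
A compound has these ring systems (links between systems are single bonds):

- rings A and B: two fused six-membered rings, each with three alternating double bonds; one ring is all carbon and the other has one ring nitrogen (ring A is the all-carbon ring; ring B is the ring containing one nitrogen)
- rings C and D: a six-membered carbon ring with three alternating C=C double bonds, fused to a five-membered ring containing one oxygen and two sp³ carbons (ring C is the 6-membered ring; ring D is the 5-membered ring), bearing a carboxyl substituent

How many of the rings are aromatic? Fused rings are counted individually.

Rings A and B form a fused bicyclic system (with one nitrogen) with 10 sp² atoms and 10 π electrons from ring double bonds. 10 = 4(2)+2, so the system is aromatic and both rings count as aromatic (quinoline).
Ring C is planar and fully conjugated; 3 ring double bonds give 6 π electrons. Since 6 = 4n+2 (n=1), ring C is aromatic (benzene ring).
Ring D has two sp³ carbons, so it is not fully conjugated — not aromatic (oxolane ring).
Aromatic: A, B, C. Total: 3.

3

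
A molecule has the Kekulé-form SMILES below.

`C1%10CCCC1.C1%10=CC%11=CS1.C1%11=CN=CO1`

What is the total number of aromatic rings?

2

The SMILES encodes a five-membered saturated carbon ring; a five-membered ring of four carbons and one sulfur, with two C=C double bonds; a five-membered ring with an oxygen at position 1 and a nitrogen at position 3 (in a C=N bond), with two double bonds.
The 5-membered ring has only sp³ atoms, so it is not fully conjugated — not aromatic (cyclopentane).
The 5-membered ring with one sulfur is planar and fully conjugated; 2 ring double bonds (4 π electrons) plus a heteroatom lone pair (2) give 6 π electrons. That satisfies 4n+2 with n=1, so it is aromatic (thiophene).
The 5-membered ring with one oxygen and one =N– is fully conjugated (every ring atom contributes a p orbital); 2 ring double bonds (4 π electrons) plus a heteroatom lone pair (2) give 6 π electrons. 6 = 4(1)+2, so it is aromatic (oxazole).
2 of the 3 rings are aromatic. Total: 2.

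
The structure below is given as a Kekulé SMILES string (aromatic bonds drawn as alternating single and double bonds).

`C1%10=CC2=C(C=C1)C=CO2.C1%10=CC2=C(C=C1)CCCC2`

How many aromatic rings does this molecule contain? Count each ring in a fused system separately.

3

The SMILES encodes a six-membered carbon ring with three alternating C=C double bonds, fused to a five-membered ring containing one oxygen and two C=C double bonds; a six-membered carbon ring with three alternating C=C double bonds, fused to a saturated six-membered carbon ring.
The fused 6/5-membered bicyclic (with one oxygen) is a single π system with 9 sp² atoms and 10 π electrons from ring double bonds plus a heteroatom lone pair. 10 = 4(2)+2, so the system is aromatic and both rings count as aromatic (benzofuran).
The 6-membered ring is planar and fully conjugated; 3 ring double bonds give 6 π electrons. Since 6 = 4n+2 (n=1), it is aromatic (benzene ring).
The second 6-membered ring has four sp³ carbons, so it is not fully conjugated — not aromatic (cyclohexane ring).
3 of the 4 rings are aromatic. Total: 3.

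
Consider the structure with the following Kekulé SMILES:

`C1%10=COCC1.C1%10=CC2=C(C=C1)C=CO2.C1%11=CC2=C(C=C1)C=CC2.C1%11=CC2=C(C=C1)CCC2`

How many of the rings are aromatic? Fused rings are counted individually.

The SMILES encodes a five-membered ring of four carbons and one oxygen, with one C=C double bond and two sp³ carbons; a six-membered carbon ring with three alternating C=C double bonds, fused to a five-membered ring containing one oxygen and two C=C double bonds; a six-membered carbon ring with three alternating C=C double bonds, fused to a five-membered carbon ring containing one C=C double bond and one sp³ carbon; a six-membered carbon ring with three alternating C=C double bonds, fused to a saturated five-membered carbon ring.
The 5-membered ring with one oxygen has two sp³ carbons, so it is not fully conjugated — not aromatic (2,3-dihydrofuran).
The fused 6/5-membered bicyclic (with one oxygen) is a single π system with 9 sp² atoms and 10 π electrons from ring double bonds plus a heteroatom lone pair. 10 = 4(2)+2, so the system is aromatic and both rings count as aromatic (benzofuran).
The 6-membered ring is planar and fully conjugated; 3 ring double bonds give 6 π electrons. 6 = 4(1)+2, so it is aromatic (benzene ring).
The 5-membered ring has one sp³ carbon, so it is not fully conjugated — not aromatic (cyclopentene ring).
The second 6-membered ring is fully conjugated (every ring atom contributes a p orbital); 3 ring double bonds give 6 π electrons. That satisfies 4n+2 with n=1, so it is aromatic (benzene ring).
The second 5-membered ring has three sp³ carbons, so it is not fully conjugated — not aromatic (cyclopentane ring).
4 of the 7 rings are aromatic. Total: 4.

4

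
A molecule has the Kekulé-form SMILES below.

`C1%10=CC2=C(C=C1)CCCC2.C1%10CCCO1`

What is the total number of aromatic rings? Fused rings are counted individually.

The SMILES encodes a six-membered carbon ring with three alternating C=C double bonds, fused to a saturated six-membered carbon ring; a five-membered saturated ring of four carbons and one oxygen.
The 6-membered ring has a continuous p-orbital overlap around the ring; 3 ring double bonds give 6 π electrons. 6 = 4(1)+2, so it is aromatic (benzene ring).
The second 6-membered ring has four sp³ carbons, so it is not fully conjugated — not aromatic (cyclohexane ring).
The 5-membered ring with one oxygen has only sp³ atoms, so it is not fully conjugated — not aromatic (tetrahydrofuran).
1 of the 3 rings is aromatic. Total: 1.

1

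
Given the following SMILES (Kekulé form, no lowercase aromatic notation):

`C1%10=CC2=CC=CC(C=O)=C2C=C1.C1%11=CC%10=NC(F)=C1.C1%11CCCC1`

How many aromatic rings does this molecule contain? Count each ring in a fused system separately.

3

The SMILES encodes two fused six-membered carbon rings, each with three alternating C=C double bonds; a six-membered ring of five carbons and one nitrogen with three alternating double bonds; a five-membered saturated carbon ring.
The fused 6/6-membered bicyclic is a single π system with 10 sp² atoms and 10 π electrons from ring double bonds. 10 = 4(2)+2, so the system is aromatic and both rings count as aromatic (naphthalene).
The 6-membered ring with one nitrogen is fully conjugated (every ring atom contributes a p orbital); 3 ring double bonds give 6 π electrons. Since 6 = 4n+2 (n=1), it is aromatic (pyridine).
The 5-membered ring has only sp³ atoms, so it is not fully conjugated — not aromatic (cyclopentane).
3 of the 4 rings are aromatic. Total: 3.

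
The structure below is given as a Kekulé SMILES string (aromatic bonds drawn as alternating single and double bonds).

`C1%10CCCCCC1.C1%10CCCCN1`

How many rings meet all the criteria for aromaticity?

0

The SMILES encodes a seven-membered saturated carbon ring; a six-membered saturated ring of five carbons and one N–H nitrogen.
The 7-membered ring has only sp³ atoms, so it is not fully conjugated — not aromatic (cycloheptane).
The 6-membered ring with one N–H has only sp³ atoms, so it is not fully conjugated — not aromatic (piperidine).
None of the rings are aromatic. Total: 0.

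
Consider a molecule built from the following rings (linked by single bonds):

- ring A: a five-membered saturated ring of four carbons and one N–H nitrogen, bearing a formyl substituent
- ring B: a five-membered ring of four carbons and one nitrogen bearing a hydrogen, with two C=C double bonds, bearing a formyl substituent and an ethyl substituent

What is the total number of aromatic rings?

1

Ring A has only sp³ atoms, so it is not fully conjugated — not aromatic (pyrrolidine).
Ring B is fully conjugated (every ring atom contributes a p orbital); 2 ring double bonds (4 π electrons) plus a heteroatom lone pair (2) give 6 π electrons. 6 = 4(1)+2, so ring B is aromatic (pyrrole).
Aromatic: B. Total: 1.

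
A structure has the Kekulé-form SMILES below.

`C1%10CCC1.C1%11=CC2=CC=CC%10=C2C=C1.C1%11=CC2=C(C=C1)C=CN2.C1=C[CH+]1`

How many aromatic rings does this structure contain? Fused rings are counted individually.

5

The SMILES encodes a four-membered saturated carbon ring; two fused six-membered carbon rings, each with three alternating C=C double bonds; a six-membered carbon ring with three alternating C=C double bonds, fused to a five-membered ring containing one N–H nitrogen and two C=C double bonds; a three-membered all-carbon ring bearing a positive charge on one carbon, with one C=C double bond.
The 4-membered ring has only sp³ atoms, so it is not fully conjugated — not aromatic (cyclobutane).
The fused 6/6-membered bicyclic is a single π system with 10 sp² atoms and 10 π electrons from ring double bonds. 10 = 4(2)+2, so the system is aromatic and both rings count as aromatic (naphthalene).
The fused 6/5-membered bicyclic (with one N–H) is a single π system with 9 sp² atoms and 10 π electrons from ring double bonds plus a heteroatom lone pair. 10 = 4(2)+2, so the system is aromatic and both rings count as aromatic (indole).
The 3-membered ring has a continuous p-orbital overlap around the ring; 1 ring double bond (2 π electrons) plus the carbocation's empty p orbital (0, but keeps the ring conjugated) give 2 π electrons. That satisfies 4n+2 with n=0, so it is aromatic (cyclopropenyl cation).
5 of the 6 rings are aromatic. Total: 5.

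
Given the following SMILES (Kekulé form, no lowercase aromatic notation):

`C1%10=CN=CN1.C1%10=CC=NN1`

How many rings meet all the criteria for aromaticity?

The SMILES encodes a five-membered ring with nitrogens at positions 1 and 3 (one bearing H, one in a C=N bond) and two double bonds; a five-membered ring with two adjacent nitrogens (one bearing H, one in a double bond) and two double bonds.
The 5-membered ring with two nitrogens (one N–H, one =N–) is fully conjugated (every ring atom contributes a p orbital); 2 ring double bonds (4 π electrons) plus a heteroatom lone pair (2) give 6 π electrons. 6 = 4(1)+2, so it is aromatic (imidazole).
The 5-membered ring with two adjacent nitrogens (one N–H, one =N–) is planar and fully conjugated; 2 ring double bonds (4 π electrons) plus a heteroatom lone pair (2) give 6 π electrons. That satisfies 4n+2 with n=1, so it is aromatic (pyrazole).
2 of the 2 rings are aromatic. Total: 2.

2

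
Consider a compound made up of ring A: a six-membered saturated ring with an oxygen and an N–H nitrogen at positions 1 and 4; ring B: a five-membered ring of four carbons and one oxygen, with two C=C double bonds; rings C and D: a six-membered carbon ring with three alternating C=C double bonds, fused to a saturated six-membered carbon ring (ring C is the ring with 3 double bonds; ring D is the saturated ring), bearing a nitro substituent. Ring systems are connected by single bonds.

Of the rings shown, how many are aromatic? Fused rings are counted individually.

2

Ring A has only sp³ atoms, so it is not fully conjugated — not aromatic (morpholine).
Ring B is fully conjugated (every ring atom contributes a p orbital); 2 ring double bonds (4 π electrons) plus a heteroatom lone pair (2) give 6 π electrons. Since 6 = 4n+2 (n=1), ring B is aromatic (furan).
Ring C is planar and fully conjugated; 3 ring double bonds give 6 π electrons. 6 = 4(1)+2, so ring C is aromatic (benzene ring).
Ring D has four sp³ carbons, so it is not fully conjugated — not aromatic (cyclohexane ring).
Aromatic: B, C. Total: 2.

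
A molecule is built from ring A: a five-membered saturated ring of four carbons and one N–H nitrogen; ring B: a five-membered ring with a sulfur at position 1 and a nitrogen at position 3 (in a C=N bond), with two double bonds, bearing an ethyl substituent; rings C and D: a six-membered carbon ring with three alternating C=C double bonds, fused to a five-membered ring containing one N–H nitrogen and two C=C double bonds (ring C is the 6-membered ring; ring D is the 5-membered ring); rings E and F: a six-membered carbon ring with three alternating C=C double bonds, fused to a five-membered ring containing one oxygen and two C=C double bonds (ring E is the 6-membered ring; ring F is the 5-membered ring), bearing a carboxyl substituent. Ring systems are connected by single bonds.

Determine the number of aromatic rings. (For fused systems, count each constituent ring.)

Ring A has only sp³ atoms, so it is not fully conjugated — not aromatic (pyrrolidine).
Ring B has a continuous p-orbital overlap around the ring; 2 ring double bonds (4 π electrons) plus a heteroatom lone pair (2) give 6 π electrons. 6 = 4(1)+2, so ring B is aromatic (thiazole).
Rings C and D form a fused bicyclic system (with one N–H) with 9 sp² atoms and 10 π electrons from ring double bonds plus a heteroatom lone pair. 10 = 4(2)+2, so the system is aromatic and both rings count as aromatic (indole).
Rings E and F form a fused bicyclic system (with one oxygen) with 9 sp² atoms and 10 π electrons from ring double bonds plus a heteroatom lone pair. 10 = 4(2)+2, so the system is aromatic and both rings count as aromatic (benzofuran).
Aromatic: B, C, D, E, F. Total: 5.

5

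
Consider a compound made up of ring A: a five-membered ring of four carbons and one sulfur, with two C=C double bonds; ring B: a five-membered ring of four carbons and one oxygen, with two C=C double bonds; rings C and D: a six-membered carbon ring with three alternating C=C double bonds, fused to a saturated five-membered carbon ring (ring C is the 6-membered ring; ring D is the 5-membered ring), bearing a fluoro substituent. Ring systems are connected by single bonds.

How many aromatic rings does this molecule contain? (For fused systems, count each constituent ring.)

3

Ring A has a continuous p-orbital overlap around the ring; 2 ring double bonds (4 π electrons) plus a heteroatom lone pair (2) give 6 π electrons. Since 6 = 4n+2 (n=1), ring A is aromatic (thiophene).
Ring B is planar and fully conjugated; 2 ring double bonds (4 π electrons) plus a heteroatom lone pair (2) give 6 π electrons. 6 = 4(1)+2, so ring B is aromatic (furan).
Ring C is planar and fully conjugated; 3 ring double bonds give 6 π electrons. That satisfies 4n+2 with n=1, so ring C is aromatic (benzene ring).
Ring D has three sp³ carbons, so it is not fully conjugated — not aromatic (cyclopentane ring).
Aromatic: A, B, C. Total: 3.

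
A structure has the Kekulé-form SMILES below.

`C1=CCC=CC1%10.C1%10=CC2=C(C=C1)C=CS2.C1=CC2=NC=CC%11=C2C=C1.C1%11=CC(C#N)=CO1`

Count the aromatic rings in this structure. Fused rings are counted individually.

5

The SMILES encodes a six-membered carbon ring with two isolated C=C double bonds and two sp³ carbons; a six-membered carbon ring with three alternating C=C double bonds, fused to a five-membered ring containing one sulfur and two C=C double bonds; two fused six-membered rings, each with three alternating double bonds; one ring is all carbon and the other has one ring nitrogen; a five-membered ring of four carbons and one oxygen, with two C=C double bonds.
The 6-membered ring has two sp³ carbons, so it is not fully conjugated — not aromatic (1,4-cyclohexadiene).
The fused 6/5-membered bicyclic (with one sulfur) is a single π system with 9 sp² atoms and 10 π electrons from ring double bonds plus a heteroatom lone pair. 10 = 4(2)+2, so the system is aromatic and both rings count as aromatic (benzothiophene).
The fused 6/6-membered bicyclic (with one nitrogen) is a single π system with 10 sp² atoms and 10 π electrons from ring double bonds. 10 = 4(2)+2, so the system is aromatic and both rings count as aromatic (quinoline).
The 5-membered ring with one oxygen is planar and fully conjugated; 2 ring double bonds (4 π electrons) plus a heteroatom lone pair (2) give 6 π electrons. 6 = 4(1)+2, so it is aromatic (furan).
5 of the 6 rings are aromatic. Total: 5.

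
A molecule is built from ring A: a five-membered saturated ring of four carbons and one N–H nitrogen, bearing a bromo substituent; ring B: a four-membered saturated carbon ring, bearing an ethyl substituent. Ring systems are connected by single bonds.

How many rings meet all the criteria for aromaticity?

0

Ring A has only sp³ atoms, so it is not fully conjugated — not aromatic (pyrrolidine).
Ring B has only sp³ atoms, so it is not fully conjugated — not aromatic (cyclobutane).
No ring is aromatic. Total: 0.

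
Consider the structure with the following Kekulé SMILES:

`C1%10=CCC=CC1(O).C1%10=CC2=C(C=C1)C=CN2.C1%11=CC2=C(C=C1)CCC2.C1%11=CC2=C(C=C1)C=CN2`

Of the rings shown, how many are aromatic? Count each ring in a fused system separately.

5

The SMILES encodes a six-membered carbon ring with two isolated C=C double bonds and two sp³ carbons; a six-membered carbon ring with three alternating C=C double bonds, fused to a five-membered ring containing one N–H nitrogen and two C=C double bonds; a six-membered carbon ring with three alternating C=C double bonds, fused to a saturated five-membered carbon ring; a six-membered carbon ring with three alternating C=C double bonds, fused to a five-membered ring containing one N–H nitrogen and two C=C double bonds.
The 6-membered ring has two sp³ carbons, so it is not fully conjugated — not aromatic (1,4-cyclohexadiene).
The fused 6/5-membered bicyclic (with one N–H) is a single π system with 9 sp² atoms and 10 π electrons from ring double bonds plus a heteroatom lone pair. 10 = 4(2)+2, so the system is aromatic and both rings count as aromatic (indole).
The second 6-membered ring is planar and fully conjugated; 3 ring double bonds give 6 π electrons. That satisfies 4n+2 with n=1, so it is aromatic (benzene ring).
The 5-membered ring has three sp³ carbons, so it is not fully conjugated — not aromatic (cyclopentane ring).
The fused 6/5-membered bicyclic (with one N–H) is a single π system with 9 sp² atoms and 10 π electrons from ring double bonds plus a heteroatom lone pair. 10 = 4(2)+2, so the system is aromatic and both rings count as aromatic (indole).
5 of the 7 rings are aromatic. Total: 5.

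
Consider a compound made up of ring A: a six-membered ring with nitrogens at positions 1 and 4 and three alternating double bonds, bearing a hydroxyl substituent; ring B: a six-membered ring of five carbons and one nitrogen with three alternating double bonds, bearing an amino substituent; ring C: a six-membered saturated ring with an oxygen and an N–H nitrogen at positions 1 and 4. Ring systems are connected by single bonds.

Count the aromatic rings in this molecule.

Ring A is fully conjugated (every ring atom contributes a p orbital); 3 ring double bonds give 6 π electrons. That satisfies 4n+2 with n=1, so ring A is aromatic (pyrazine).
Ring B is planar and fully conjugated; 3 ring double bonds give 6 π electrons. 6 = 4(1)+2, so ring B is aromatic (pyridine).
Ring C has only sp³ atoms, so it is not fully conjugated — not aromatic (morpholine).
Aromatic: A, B. Total: 2.

2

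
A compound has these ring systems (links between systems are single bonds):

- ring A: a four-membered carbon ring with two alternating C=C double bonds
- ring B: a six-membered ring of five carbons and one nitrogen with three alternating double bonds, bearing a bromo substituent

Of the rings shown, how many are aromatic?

Ring A has only sp² ring atoms; a planar conformation would have a fully conjugated π system of 4 electrons. But 4 = 4(1), which is 4n not 4n+2, so ring A is not aromatic (cyclobutadiene) — cyclobutadiene is antiaromatic and distorts to a rectangle.
Ring B is fully conjugated (every ring atom contributes a p orbital); 3 ring double bonds give 6 π electrons. 6 = 4(1)+2, so ring B is aromatic (pyridine).
Aromatic: B. Total: 1.

1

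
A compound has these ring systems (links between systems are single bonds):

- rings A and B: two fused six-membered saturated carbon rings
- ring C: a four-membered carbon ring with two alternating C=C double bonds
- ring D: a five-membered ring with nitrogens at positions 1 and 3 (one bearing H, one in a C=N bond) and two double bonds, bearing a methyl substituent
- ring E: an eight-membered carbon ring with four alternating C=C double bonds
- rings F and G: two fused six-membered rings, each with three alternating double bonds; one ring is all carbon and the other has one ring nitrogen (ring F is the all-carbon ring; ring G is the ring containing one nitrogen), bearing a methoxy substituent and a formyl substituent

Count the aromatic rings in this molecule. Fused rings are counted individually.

Ring A has only sp³ atoms, so it is not fully conjugated — not aromatic (cyclohexane ring).
Ring B has only sp³ atoms, so it is not fully conjugated — not aromatic (cyclohexane ring).
Ring C has only sp² ring atoms; a planar conformation would have a fully conjugated π system of 4 electrons. But 4 = 4(1), which is 4n not 4n+2, so ring C is not aromatic (cyclobutadiene) — cyclobutadiene is antiaromatic and distorts to a rectangle.
Ring D has a continuous p-orbital overlap around the ring; 2 ring double bonds (4 π electrons) plus a heteroatom lone pair (2) give 6 π electrons. 6 = 4(1)+2, so ring D is aromatic (imidazole).
Ring E has only sp² ring atoms; a planar conformation would have a fully conjugated π system of 8 electrons. But 8 = 4(2), which is 4n not 4n+2, so ring E is not aromatic (cyclooctatetraene) — cyclooctatetraene distorts into a non-planar tub to avoid antiaromaticity.
Rings F and G form a fused bicyclic system (with one nitrogen) with 10 sp² atoms and 10 π electrons from ring double bonds. 10 = 4(2)+2, so the system is aromatic and both rings count as aromatic (quinoline).
Aromatic: D, F, G. Total: 3.

3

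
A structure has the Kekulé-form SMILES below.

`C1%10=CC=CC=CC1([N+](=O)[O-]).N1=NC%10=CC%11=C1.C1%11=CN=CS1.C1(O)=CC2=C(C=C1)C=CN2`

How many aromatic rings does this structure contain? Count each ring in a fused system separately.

4

The SMILES encodes a seven-membered carbon ring with three C=C double bonds and one sp³ carbon; a six-membered ring with two adjacent nitrogens and three alternating double bonds; a five-membered ring with a sulfur at position 1 and a nitrogen at position 3 (in a C=N bond), with two double bonds; a six-membered carbon ring with three alternating C=C double bonds, fused to a five-membered ring containing one N–H nitrogen and two C=C double bonds.
The 7-membered ring has one sp³ carbon, so it is not fully conjugated — not aromatic (cycloheptatriene).
The 6-membered ring with two nitrogens (1,2) is fully conjugated (every ring atom contributes a p orbital); 3 ring double bonds give 6 π electrons. Since 6 = 4n+2 (n=1), it is aromatic (pyridazine).
The 5-membered ring with one sulfur and one =N– is planar and fully conjugated; 2 ring double bonds (4 π electrons) plus a heteroatom lone pair (2) give 6 π electrons. 6 = 4(1)+2, so it is aromatic (thiazole).
The fused 6/5-membered bicyclic (with one N–H) is a single π system with 9 sp² atoms and 10 π electrons from ring double bonds plus a heteroatom lone pair. 10 = 4(2)+2, so the system is aromatic and both rings count as aromatic (indole).
4 of the 5 rings are aromatic. Total: 4.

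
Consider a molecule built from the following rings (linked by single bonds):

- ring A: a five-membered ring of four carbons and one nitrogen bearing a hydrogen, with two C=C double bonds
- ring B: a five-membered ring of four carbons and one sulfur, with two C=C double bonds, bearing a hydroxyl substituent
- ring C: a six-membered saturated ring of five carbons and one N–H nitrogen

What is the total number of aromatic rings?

2

Ring A is fully conjugated (every ring atom contributes a p orbital); 2 ring double bonds (4 π electrons) plus a heteroatom lone pair (2) give 6 π electrons. Since 6 = 4n+2 (n=1), ring A is aromatic (pyrrole).
Ring B has a continuous p-orbital overlap around the ring; 2 ring double bonds (4 π electrons) plus a heteroatom lone pair (2) give 6 π electrons. 6 = 4(1)+2, so ring B is aromatic (thiophene).
Ring C has only sp³ atoms, so it is not fully conjugated — not aromatic (piperidine).
Aromatic: A, B. Total: 2.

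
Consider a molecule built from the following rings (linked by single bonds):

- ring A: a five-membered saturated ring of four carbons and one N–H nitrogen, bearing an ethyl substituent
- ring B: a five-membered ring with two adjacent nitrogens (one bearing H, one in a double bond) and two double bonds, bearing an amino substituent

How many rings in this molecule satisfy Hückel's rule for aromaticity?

Ring A has only sp³ atoms, so it is not fully conjugated — not aromatic (pyrrolidine).
Ring B has a continuous p-orbital overlap around the ring; 2 ring double bonds (4 π electrons) plus a heteroatom lone pair (2) give 6 π electrons. Since 6 = 4n+2 (n=1), ring B is aromatic (pyrazole).
Aromatic: B. Total: 1.

1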